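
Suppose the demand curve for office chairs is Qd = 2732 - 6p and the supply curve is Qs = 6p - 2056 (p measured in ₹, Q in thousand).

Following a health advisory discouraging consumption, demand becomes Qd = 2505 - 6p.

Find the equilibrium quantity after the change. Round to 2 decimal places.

Initially, 2732 - 6p = 6p - 2056, so 4788 = 12p and p = 399, Q = 338.
After the shift, demand is Qd = 2505 - 6p and supply is Qs = 6p - 2056.
Equate the new curves: 2505 - 6p = 6p - 2056, giving 4561 = 12p, p = 4561/12 ≈ 380.0833, Q = 224.5.

224.50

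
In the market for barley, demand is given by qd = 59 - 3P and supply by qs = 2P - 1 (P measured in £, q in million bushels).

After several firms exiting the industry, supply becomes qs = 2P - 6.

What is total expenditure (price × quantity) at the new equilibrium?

260

Initially, 59 - 3P = 2P - 1, so 60 = 5P and P = 12, q = 23.
The shock moves the curves to qd = 59 - 3P and qs = 2P - 6.
Setting them equal: 59 - 3P = 2P - 6 → 65 = 5P, so P = 13 and q = 20.
New expenditure = 13 × 20 = 260.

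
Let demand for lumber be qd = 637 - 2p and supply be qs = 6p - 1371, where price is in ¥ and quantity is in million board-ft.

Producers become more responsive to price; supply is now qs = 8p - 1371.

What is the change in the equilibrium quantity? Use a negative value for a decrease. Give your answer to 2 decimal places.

Original equilibrium: 637 - 2p = 6p - 1371 gives 2008 = 8p, so p = 251 and q = 135.
With the change applied: demand qd = 637 - 2p, supply qs = 8p - 1371.
Clearing the new market: 637 - 2p = 8p - 1371, so p = 200.8 and q = 235.4.
Δq = 235.4 − 135 = +100.40.

+100.40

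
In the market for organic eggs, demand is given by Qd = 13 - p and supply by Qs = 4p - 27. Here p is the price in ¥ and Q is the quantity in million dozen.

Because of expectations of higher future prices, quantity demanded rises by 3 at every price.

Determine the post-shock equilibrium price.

8.6

Before the shock: 13 - p = 4p - 27 ⇒ 40 = 5p ⇒ p = 8, Q = 5.
The shock moves the curves to Qd = 16 - p and Qs = 4p - 27.
Setting them equal: 16 - p = 4p - 27 → 43 = 5p, so p = 8.6 and Q = 7.4.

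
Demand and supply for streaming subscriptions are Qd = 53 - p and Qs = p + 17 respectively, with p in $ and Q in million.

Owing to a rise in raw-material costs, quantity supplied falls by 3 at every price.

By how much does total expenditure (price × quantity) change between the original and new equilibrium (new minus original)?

+23.25

Solve the original market: 53 - p = p + 17, hence p = 18 and Q = 35.
After the shift, demand is Qd = 53 - p and supply is Qs = p + 14.
Setting them equal: 53 - p = p + 14 → 39 = 2p, so p = 19.5 and Q = 33.5.
Expenditure moves from 18×35 = 630 to 19.5×33.5 = 653.25; change = +23.25.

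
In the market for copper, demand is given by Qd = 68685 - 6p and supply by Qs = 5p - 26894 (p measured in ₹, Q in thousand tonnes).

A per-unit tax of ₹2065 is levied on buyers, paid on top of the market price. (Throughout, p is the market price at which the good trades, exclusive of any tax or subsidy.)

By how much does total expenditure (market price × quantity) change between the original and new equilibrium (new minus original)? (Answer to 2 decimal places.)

Original equilibrium: 68685 - 6p = 5p - 26894 gives 95579 = 11p, so p = 8689 and Q = 16551.
Since buyers pay the price plus the tax, the effective demand curve becomes Qd = 56295 - 6p.
Setting them equal: 56295 - 6p = 5p - 26894 → 83189 = 11p, so p = 83189/11 ≈ 7562.6364 and Q = 120111/11 ≈ 10919.1818.
Expenditure moves from 8689×16551 = 143811639 to 7562.6364×10919.1818 = 82577801.4793; change = -61233837.52.

-61233837.52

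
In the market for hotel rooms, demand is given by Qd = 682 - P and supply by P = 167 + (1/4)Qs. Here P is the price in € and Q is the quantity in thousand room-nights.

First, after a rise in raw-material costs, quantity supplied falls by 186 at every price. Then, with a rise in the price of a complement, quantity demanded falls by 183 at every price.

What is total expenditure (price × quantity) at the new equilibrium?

Before the shock: 682 - P = 4P - 668 ⇒ 1350 = 5P ⇒ P = 270, Q = 412.
After the shift, demand is Qd = 499 - P and supply is Qs = 4P - 854.
New equilibrium: 499 - P = 4P - 854 ⇒ 1353 = 5P ⇒ P = 270.6, Q = 228.4.
New expenditure = 270.6 × 228.4 = 61805.04.

61805.04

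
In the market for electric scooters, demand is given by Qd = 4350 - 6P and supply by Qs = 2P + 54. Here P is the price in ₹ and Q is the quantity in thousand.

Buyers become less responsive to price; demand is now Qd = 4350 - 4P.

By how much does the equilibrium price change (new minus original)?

Before the shock: 4350 - 6P = 2P + 54 ⇒ 4296 = 8P ⇒ P = 537, Q = 1128.
After the shift, demand is Qd = 4350 - 4P and supply is Qs = 2P + 54.
Clearing the new market: 4350 - 4P = 2P + 54, so P = 716 and Q = 1486.
ΔP = 716 − 537 = +179.

+179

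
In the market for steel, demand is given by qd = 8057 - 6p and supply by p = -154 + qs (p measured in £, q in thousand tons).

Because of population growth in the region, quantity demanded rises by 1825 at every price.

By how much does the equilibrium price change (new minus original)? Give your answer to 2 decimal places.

Solve the original market: 8057 - 6p = p + 154, hence p = 1129 and q = 1283.
With the change applied: demand qd = 9882 - 6p, supply qs = p + 154.
Setting them equal: 9882 - 6p = p + 154 → 9728 = 7p, so p = 9728/7 ≈ 1389.7143 and q = 10806/7 ≈ 1543.7143.
Δp = 1389.7143 − 1129 = +260.71.

+260.71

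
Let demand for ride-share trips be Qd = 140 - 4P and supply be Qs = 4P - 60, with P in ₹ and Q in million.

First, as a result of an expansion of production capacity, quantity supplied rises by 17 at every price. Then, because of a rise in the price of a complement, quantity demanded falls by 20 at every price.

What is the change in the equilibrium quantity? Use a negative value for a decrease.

-1.5

Before the shock: 140 - 4P = 4P - 60 ⇒ 200 = 8P ⇒ P = 25, Q = 40.
After the shift, demand is Qd = 120 - 4P and supply is Qs = 4P - 43.
New equilibrium: 120 - 4P = 4P - 43 ⇒ 163 = 8P ⇒ P = 20.375, Q = 38.5.
ΔQ = 38.5 − 40 = -1.5.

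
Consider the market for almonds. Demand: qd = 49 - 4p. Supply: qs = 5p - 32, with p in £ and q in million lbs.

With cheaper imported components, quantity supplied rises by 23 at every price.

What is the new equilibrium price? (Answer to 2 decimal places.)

6.44

Solve the original market: 49 - 4p = 5p - 32, hence p = 9 and q = 13.
The new curves are qd = 49 - 4p (demand) and qs = 5p - 9 (supply).
Setting them equal: 49 - 4p = 5p - 9 → 58 = 9p, so p = 58/9 ≈ 6.4444 and q = 209/9 ≈ 23.2222.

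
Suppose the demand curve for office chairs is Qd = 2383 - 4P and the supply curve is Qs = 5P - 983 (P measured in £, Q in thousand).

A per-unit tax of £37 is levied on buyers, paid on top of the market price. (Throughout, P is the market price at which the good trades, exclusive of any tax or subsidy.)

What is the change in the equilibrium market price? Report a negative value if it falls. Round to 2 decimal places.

-16.44

Solve the original market: 2383 - 4P = 5P - 983, hence P = 374 and Q = 887.
Since buyers pay the price plus the tax, the effective demand curve becomes Qd = 2235 - 4P.
Clearing the new market: 2235 - 4P = 5P - 983, so P = 3218/9 ≈ 357.5556 and Q = 7243/9 ≈ 804.7778.
ΔP = 357.5556 − 374 = -16.44.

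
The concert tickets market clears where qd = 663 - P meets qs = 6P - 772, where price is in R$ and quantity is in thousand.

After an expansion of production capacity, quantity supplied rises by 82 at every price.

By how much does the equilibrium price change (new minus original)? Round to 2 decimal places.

Original equilibrium: 663 - P = 6P - 772 gives 1435 = 7P, so P = 205 and q = 458.
After the shift, demand is qd = 663 - P and supply is qs = 6P - 690.
Equate the new curves: 663 - P = 6P - 690, giving 1353 = 7P, P = 1353/7 ≈ 193.2857, q = 3288/7 ≈ 469.7143.
ΔP = 193.2857 − 205 = -11.71.

-11.71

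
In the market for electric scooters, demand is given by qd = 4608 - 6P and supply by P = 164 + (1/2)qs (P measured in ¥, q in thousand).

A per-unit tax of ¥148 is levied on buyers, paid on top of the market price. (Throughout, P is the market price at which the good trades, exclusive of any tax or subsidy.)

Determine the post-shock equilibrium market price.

506

Before the shock: 4608 - 6P = 2P - 328 ⇒ 4936 = 8P ⇒ P = 617, q = 906.
Since buyers pay the price plus the tax, the effective demand curve becomes qd = 3720 - 6P.
New equilibrium: 3720 - 6P = 2P - 328 ⇒ 4048 = 8P ⇒ P = 506, q = 684.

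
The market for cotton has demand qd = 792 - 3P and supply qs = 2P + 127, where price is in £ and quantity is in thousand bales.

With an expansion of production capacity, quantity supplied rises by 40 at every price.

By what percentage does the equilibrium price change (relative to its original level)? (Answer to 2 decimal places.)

Before the shock: 792 - 3P = 2P + 127 ⇒ 665 = 5P ⇒ P = 133, q = 393.
With the change applied: demand qd = 792 - 3P, supply qs = 2P + 167.
Setting them equal: 792 - 3P = 2P + 167 → 625 = 5P, so P = 125 and q = 417.
%ΔP = (125 − 133) / 133 × 100 = -6.02%.

-6.02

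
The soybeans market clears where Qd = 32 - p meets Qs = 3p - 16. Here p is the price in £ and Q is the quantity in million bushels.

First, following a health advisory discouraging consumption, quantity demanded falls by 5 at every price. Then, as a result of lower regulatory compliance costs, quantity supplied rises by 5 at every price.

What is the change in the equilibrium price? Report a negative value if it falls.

-2.5

Initially, 32 - p = 3p - 16, so 48 = 4p and p = 12, Q = 20.
With the change applied: demand Qd = 27 - p, supply Qs = 3p - 11.
Setting them equal: 27 - p = 3p - 11 → 38 = 4p, so p = 9.5 and Q = 17.5.
Δp = 9.5 − 12 = -2.5.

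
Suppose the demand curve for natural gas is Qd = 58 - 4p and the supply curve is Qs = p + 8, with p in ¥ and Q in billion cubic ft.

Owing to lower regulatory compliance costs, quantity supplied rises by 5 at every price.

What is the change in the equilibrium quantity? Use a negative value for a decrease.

Initially, 58 - 4p = p + 8, so 50 = 5p and p = 10, Q = 18.
With the change applied: demand Qd = 58 - 4p, supply Qs = p + 13.
New equilibrium: 58 - 4p = p + 13 ⇒ 45 = 5p ⇒ p = 9, Q = 22.
ΔQ = 22 − 18 = +4.

+4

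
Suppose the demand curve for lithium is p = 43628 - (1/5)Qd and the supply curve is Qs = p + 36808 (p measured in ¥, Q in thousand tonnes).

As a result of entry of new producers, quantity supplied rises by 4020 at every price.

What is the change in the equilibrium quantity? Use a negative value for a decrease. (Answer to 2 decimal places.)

+3350.00

Solve the original market: 218140 - 5p = p + 36808, hence p = 30222 and Q = 67030.
With the change applied: demand Qd = 218140 - 5p, supply Qs = p + 40828.
Clearing the new market: 218140 - 5p = p + 40828, so p = 29552 and Q = 70380.
ΔQ = 70380 − 67030 = +3350.00.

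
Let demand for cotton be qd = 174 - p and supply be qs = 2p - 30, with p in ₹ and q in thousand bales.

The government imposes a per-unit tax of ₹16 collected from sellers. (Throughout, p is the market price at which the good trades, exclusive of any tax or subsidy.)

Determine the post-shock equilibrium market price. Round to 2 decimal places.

Before the shock: 174 - p = 2p - 30 ⇒ 204 = 3p ⇒ p = 68, q = 106.
Since sellers keep the price net of the tax, the effective supply curve becomes qs = 2p - 62.
Equate the new curves: 174 - p = 2p - 62, giving 236 = 3p, p = 236/3 ≈ 78.6667, q = 286/3 ≈ 95.3333.

78.67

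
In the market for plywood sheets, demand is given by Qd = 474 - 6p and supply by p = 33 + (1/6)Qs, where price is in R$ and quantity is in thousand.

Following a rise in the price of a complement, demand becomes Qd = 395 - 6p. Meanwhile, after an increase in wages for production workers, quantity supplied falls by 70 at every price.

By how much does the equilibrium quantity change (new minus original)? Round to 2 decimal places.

-74.50

Original equilibrium: 474 - 6p = 6p - 198 gives 672 = 12p, so p = 56 and Q = 138.
The shock moves the curves to Qd = 395 - 6p and Qs = 6p - 268.
Setting them equal: 395 - 6p = 6p - 268 → 663 = 12p, so p = 55.25 and Q = 63.5.
ΔQ = 63.5 − 138 = -74.50.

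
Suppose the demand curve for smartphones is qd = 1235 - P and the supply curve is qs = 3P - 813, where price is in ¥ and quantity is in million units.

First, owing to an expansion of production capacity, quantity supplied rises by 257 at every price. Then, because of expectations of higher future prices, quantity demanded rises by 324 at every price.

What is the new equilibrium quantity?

Solve the original market: 1235 - P = 3P - 813, hence P = 512 and q = 723.
After the shift, demand is qd = 1559 - P and supply is qs = 3P - 556.
Setting them equal: 1559 - P = 3P - 556 → 2115 = 4P, so P = 528.75 and q = 1030.25.

1030.25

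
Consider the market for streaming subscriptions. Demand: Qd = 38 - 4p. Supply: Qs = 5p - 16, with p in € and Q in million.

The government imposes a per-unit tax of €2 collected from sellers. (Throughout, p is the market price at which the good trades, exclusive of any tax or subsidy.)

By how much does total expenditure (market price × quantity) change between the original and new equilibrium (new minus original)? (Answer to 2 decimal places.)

-16.05

Initially, 38 - 4p = 5p - 16, so 54 = 9p and p = 6, Q = 14.
Since sellers keep the price net of the tax, the effective supply curve becomes Qs = 5p - 26.
Clearing the new market: 38 - 4p = 5p - 26, so p = 64/9 ≈ 7.1111 and Q = 86/9 ≈ 9.5556.
Expenditure moves from 6×14 = 84 to 7.1111×9.5556 = 67.9506; change = -16.05.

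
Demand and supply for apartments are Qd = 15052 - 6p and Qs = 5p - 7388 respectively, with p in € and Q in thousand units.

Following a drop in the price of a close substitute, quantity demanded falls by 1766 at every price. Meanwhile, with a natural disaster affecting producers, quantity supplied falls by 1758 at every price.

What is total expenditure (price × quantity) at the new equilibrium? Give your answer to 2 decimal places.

2141977.92

Original equilibrium: 15052 - 6p = 5p - 7388 gives 22440 = 11p, so p = 2040 and Q = 2812.
The new curves are Qd = 13286 - 6p (demand) and Qs = 5p - 9146 (supply).
New equilibrium: 13286 - 6p = 5p - 9146 ⇒ 22432 = 11p ⇒ p = 22432/11 ≈ 2039.2727, Q = 11554/11 ≈ 1050.3636.
New expenditure = 2039.2727 × 1050.3636 = 2141977.92.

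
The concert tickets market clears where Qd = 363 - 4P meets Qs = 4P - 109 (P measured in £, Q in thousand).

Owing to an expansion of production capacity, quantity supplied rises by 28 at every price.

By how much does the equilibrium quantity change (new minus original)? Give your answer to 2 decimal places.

Original equilibrium: 363 - 4P = 4P - 109 gives 472 = 8P, so P = 59 and Q = 127.
The new curves are Qd = 363 - 4P (demand) and Qs = 4P - 81 (supply).
Setting them equal: 363 - 4P = 4P - 81 → 444 = 8P, so P = 55.5 and Q = 141.
ΔQ = 141 − 127 = +14.00.

+14.00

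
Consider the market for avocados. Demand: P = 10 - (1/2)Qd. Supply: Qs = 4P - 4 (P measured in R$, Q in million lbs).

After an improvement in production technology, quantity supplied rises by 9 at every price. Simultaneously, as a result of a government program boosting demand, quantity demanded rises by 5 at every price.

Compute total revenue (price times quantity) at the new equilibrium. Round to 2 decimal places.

Initially, 20 - 2P = 4P - 4, so 24 = 6P and P = 4, Q = 12.
The shock moves the curves to Qd = 25 - 2P and Qs = 4P + 5.
New equilibrium: 25 - 2P = 4P + 5 ⇒ 20 = 6P ⇒ P = 10/3 ≈ 3.3333, Q = 55/3 ≈ 18.3333.
New expenditure = 3.3333 × 18.3333 = 61.11.

61.11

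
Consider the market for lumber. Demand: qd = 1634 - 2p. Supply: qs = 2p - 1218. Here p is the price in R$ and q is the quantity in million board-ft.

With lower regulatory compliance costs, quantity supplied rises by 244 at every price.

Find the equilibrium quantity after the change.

330

Original equilibrium: 1634 - 2p = 2p - 1218 gives 2852 = 4p, so p = 713 and q = 208.
With the change applied: demand qd = 1634 - 2p, supply qs = 2p - 974.
New equilibrium: 1634 - 2p = 2p - 974 ⇒ 2608 = 4p ⇒ p = 652, q = 330.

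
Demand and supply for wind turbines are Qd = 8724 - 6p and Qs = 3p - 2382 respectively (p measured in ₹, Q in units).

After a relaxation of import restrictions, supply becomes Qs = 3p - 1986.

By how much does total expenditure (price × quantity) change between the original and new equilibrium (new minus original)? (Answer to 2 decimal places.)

Solve the original market: 8724 - 6p = 3p - 2382, hence p = 1234 and Q = 1320.
The shock moves the curves to Qd = 8724 - 6p and Qs = 3p - 1986.
Setting them equal: 8724 - 6p = 3p - 1986 → 10710 = 9p, so p = 1190 and Q = 1584.
Expenditure moves from 1234×1320 = 1628880 to 1190×1584 = 1884960; change = +256080.00.

+256080.00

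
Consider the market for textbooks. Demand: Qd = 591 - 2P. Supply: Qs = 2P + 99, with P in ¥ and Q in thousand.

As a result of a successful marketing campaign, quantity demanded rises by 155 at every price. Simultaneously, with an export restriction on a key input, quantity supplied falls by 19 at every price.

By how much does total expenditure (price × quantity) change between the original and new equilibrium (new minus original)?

Initially, 591 - 2P = 2P + 99, so 492 = 4P and P = 123, Q = 345.
The shock moves the curves to Qd = 746 - 2P and Qs = 2P + 80.
Setting them equal: 746 - 2P = 2P + 80 → 666 = 4P, so P = 166.5 and Q = 413.
Expenditure moves from 123×345 = 42435 to 166.5×413 = 68764.5; change = +26329.5.

+26329.5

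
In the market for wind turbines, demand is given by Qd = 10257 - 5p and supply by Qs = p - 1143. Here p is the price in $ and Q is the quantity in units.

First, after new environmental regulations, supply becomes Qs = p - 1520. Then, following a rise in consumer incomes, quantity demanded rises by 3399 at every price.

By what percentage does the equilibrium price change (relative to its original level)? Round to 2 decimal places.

+33.12

Before the shock: 10257 - 5p = p - 1143 ⇒ 11400 = 6p ⇒ p = 1900, Q = 757.
After the shift, demand is Qd = 13656 - 5p and supply is Qs = p - 1520.
New equilibrium: 13656 - 5p = p - 1520 ⇒ 15176 = 6p ⇒ p = 7588/3 ≈ 2529.3333, Q = 3028/3 ≈ 1009.3333.
%Δp = (2529.3333 − 1900) / 1900 × 100 = +33.12%.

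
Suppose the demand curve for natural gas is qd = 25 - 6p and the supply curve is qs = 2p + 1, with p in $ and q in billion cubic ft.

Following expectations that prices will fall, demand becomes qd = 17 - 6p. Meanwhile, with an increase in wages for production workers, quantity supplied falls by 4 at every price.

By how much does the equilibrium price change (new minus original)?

Before the shock: 25 - 6p = 2p + 1 ⇒ 24 = 8p ⇒ p = 3, q = 7.
The new curves are qd = 17 - 6p (demand) and qs = 2p - 3 (supply).
Equate the new curves: 17 - 6p = 2p - 3, giving 20 = 8p, p = 2.5, q = 2.
Δp = 2.5 − 3 = -0.5.

-0.5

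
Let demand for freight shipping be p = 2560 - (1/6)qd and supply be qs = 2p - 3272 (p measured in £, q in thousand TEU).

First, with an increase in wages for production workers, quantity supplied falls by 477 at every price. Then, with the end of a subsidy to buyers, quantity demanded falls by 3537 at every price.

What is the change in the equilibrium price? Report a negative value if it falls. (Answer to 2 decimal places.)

Solve the original market: 15360 - 6p = 2p - 3272, hence p = 2329 and q = 1386.
The new curves are qd = 11823 - 6p (demand) and qs = 2p - 3749 (supply).
New equilibrium: 11823 - 6p = 2p - 3749 ⇒ 15572 = 8p ⇒ p = 1946.5, q = 144.
Δp = 1946.5 − 2329 = -382.50.

-382.50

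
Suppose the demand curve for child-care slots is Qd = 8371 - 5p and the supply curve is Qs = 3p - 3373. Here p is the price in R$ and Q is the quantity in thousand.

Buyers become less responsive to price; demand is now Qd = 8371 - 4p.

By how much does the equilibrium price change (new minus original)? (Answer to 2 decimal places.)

Initially, 8371 - 5p = 3p - 3373, so 11744 = 8p and p = 1468, Q = 1031.
The new curves are Qd = 8371 - 4p (demand) and Qs = 3p - 3373 (supply).
New equilibrium: 8371 - 4p = 3p - 3373 ⇒ 11744 = 7p ⇒ p = 11744/7 ≈ 1677.7143, Q = 11621/7 ≈ 1660.1429.
Δp = 1677.7143 − 1468 = +209.71.

+209.71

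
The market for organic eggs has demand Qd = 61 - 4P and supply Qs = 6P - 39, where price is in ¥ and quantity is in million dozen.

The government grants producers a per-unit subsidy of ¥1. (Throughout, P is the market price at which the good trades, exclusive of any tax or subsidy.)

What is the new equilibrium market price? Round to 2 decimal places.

Initially, 61 - 4P = 6P - 39, so 100 = 10P and P = 10, Q = 21.
Since sellers receive the price plus the subsidy, the effective supply curve becomes Qs = 6P - 33.
New equilibrium: 61 - 4P = 6P - 33 ⇒ 94 = 10P ⇒ P = 9.4, Q = 23.4.

9.40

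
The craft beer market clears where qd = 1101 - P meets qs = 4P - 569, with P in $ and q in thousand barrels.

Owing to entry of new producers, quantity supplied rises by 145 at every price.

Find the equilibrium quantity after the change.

796

Original equilibrium: 1101 - P = 4P - 569 gives 1670 = 5P, so P = 334 and q = 767.
With the change applied: demand qd = 1101 - P, supply qs = 4P - 424.
New equilibrium: 1101 - P = 4P - 424 ⇒ 1525 = 5P ⇒ P = 305, q = 796.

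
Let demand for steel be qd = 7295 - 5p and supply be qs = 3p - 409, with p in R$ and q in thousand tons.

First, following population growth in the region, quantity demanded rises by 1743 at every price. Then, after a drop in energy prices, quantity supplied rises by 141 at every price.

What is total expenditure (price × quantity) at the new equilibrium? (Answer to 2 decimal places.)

3747700.69

Original equilibrium: 7295 - 5p = 3p - 409 gives 7704 = 8p, so p = 963 and q = 2480.
The shock moves the curves to qd = 9038 - 5p and qs = 3p - 268.
Equate the new curves: 9038 - 5p = 3p - 268, giving 9306 = 8p, p = 1163.25, q = 3221.75.
New expenditure = 1163.25 × 3221.75 = 3747700.69.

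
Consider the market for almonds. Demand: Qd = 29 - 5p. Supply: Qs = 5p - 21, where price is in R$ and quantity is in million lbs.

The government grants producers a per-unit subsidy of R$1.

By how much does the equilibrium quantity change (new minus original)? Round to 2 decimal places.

Initially, 29 - 5p = 5p - 21, so 50 = 10p and p = 5, Q = 4.
Since sellers receive the price plus the subsidy, the effective supply curve becomes Qs = 5p - 16.
Clearing the new market: 29 - 5p = 5p - 16, so p = 4.5 and Q = 6.5.
ΔQ = 6.5 − 4 = +2.50.

+2.50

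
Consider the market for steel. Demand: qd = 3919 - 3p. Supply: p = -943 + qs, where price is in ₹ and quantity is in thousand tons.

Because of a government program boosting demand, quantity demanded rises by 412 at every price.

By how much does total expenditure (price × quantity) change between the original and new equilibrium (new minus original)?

+261002

Solve the original market: 3919 - 3p = p + 943, hence p = 744 and q = 1687.
The new curves are qd = 4331 - 3p (demand) and qs = p + 943 (supply).
Setting them equal: 4331 - 3p = p + 943 → 3388 = 4p, so p = 847 and q = 1790.
Expenditure moves from 744×1687 = 1255128 to 847×1790 = 1516130; change = +261002.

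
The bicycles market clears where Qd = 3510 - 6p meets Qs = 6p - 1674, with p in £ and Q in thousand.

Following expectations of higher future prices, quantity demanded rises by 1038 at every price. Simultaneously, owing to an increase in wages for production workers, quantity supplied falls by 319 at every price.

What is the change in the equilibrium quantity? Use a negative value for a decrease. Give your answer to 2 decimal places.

+359.50

Before the shock: 3510 - 6p = 6p - 1674 ⇒ 5184 = 12p ⇒ p = 432, Q = 918.
The shock moves the curves to Qd = 4548 - 6p and Qs = 6p - 1993.
New equilibrium: 4548 - 6p = 6p - 1993 ⇒ 6541 = 12p ⇒ p = 6541/12 ≈ 545.0833, Q = 1277.5.
ΔQ = 1277.5 − 918 = +359.50.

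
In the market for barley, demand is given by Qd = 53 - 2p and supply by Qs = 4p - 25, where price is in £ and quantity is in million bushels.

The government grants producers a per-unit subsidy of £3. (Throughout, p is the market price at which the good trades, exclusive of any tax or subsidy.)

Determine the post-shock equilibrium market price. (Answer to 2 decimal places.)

11.00

Initially, 53 - 2p = 4p - 25, so 78 = 6p and p = 13, Q = 27.
Since sellers receive the price plus the subsidy, the effective supply curve becomes Qs = 4p - 13.
Equate the new curves: 53 - 2p = 4p - 13, giving 66 = 6p, p = 11, Q = 31.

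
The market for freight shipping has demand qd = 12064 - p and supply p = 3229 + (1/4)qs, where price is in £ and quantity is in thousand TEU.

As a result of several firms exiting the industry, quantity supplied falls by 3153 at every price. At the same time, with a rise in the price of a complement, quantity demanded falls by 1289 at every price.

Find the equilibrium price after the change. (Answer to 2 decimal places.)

5368.80

Solve the original market: 12064 - p = 4p - 12916, hence p = 4996 and q = 7068.
The shock moves the curves to qd = 10775 - p and qs = 4p - 16069.
Equate the new curves: 10775 - p = 4p - 16069, giving 26844 = 5p, p = 5368.8, q = 5406.2.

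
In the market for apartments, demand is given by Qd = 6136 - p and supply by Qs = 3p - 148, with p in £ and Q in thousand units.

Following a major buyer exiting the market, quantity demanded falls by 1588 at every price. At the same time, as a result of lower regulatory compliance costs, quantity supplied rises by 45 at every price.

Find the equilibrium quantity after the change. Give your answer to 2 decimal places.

3385.25

Original equilibrium: 6136 - p = 3p - 148 gives 6284 = 4p, so p = 1571 and Q = 4565.
With the change applied: demand Qd = 4548 - p, supply Qs = 3p - 103.
New equilibrium: 4548 - p = 3p - 103 ⇒ 4651 = 4p ⇒ p = 1162.75, Q = 3385.25.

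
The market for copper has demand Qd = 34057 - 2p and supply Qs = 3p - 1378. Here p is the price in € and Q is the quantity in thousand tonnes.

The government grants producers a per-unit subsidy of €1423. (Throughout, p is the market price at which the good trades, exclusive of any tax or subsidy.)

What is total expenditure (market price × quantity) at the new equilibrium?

Original equilibrium: 34057 - 2p = 3p - 1378 gives 35435 = 5p, so p = 7087 and Q = 19883.
Since sellers receive the price plus the subsidy, the effective supply curve becomes Qs = 3p + 2891.
Clearing the new market: 34057 - 2p = 3p + 2891, so p = 6233.2 and Q = 21590.6.
New expenditure = 6233.2 × 21590.6 = 134578527.92.

134578527.92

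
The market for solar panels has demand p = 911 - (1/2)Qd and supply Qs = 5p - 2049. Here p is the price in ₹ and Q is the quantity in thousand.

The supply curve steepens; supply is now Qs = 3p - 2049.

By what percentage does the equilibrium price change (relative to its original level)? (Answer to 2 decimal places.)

Before the shock: 1822 - 2p = 5p - 2049 ⇒ 3871 = 7p ⇒ p = 553, Q = 716.
With the change applied: demand Qd = 1822 - 2p, supply Qs = 3p - 2049.
New equilibrium: 1822 - 2p = 3p - 2049 ⇒ 3871 = 5p ⇒ p = 774.2, Q = 273.6.
%Δp = (774.2 − 553) / 553 × 100 = +40.00%.

+40.00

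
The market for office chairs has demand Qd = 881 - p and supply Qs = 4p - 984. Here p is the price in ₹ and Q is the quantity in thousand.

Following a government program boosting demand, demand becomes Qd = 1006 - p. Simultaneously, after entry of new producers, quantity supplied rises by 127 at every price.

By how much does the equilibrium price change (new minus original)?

-0.4

Solve the original market: 881 - p = 4p - 984, hence p = 373 and Q = 508.
The new curves are Qd = 1006 - p (demand) and Qs = 4p - 857 (supply).
Setting them equal: 1006 - p = 4p - 857 → 1863 = 5p, so p = 372.6 and Q = 633.4.
Δp = 372.6 − 373 = -0.4.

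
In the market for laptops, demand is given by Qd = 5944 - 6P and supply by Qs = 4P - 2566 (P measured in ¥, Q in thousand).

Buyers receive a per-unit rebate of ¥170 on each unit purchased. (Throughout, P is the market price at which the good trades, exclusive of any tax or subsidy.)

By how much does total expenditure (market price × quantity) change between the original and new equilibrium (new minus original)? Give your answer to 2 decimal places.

Original equilibrium: 5944 - 6P = 4P - 2566 gives 8510 = 10P, so P = 851 and Q = 838.
Since buyers' out-of-pocket price is the market price minus the rebate, the effective demand curve becomes Qd = 6964 - 6P.
Setting them equal: 6964 - 6P = 4P - 2566 → 9530 = 10P, so P = 953 and Q = 1246.
Expenditure moves from 851×838 = 713138 to 953×1246 = 1187438; change = +474300.00.

+474300.00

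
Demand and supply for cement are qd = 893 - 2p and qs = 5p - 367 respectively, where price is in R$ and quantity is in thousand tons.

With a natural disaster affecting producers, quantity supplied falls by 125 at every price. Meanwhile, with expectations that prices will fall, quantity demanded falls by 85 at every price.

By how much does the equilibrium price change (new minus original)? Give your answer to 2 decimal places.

+5.71

Before the shock: 893 - 2p = 5p - 367 ⇒ 1260 = 7p ⇒ p = 180, q = 533.
With the change applied: demand qd = 808 - 2p, supply qs = 5p - 492.
Clearing the new market: 808 - 2p = 5p - 492, so p = 1300/7 ≈ 185.7143 and q = 3056/7 ≈ 436.5714.
Δp = 185.7143 − 180 = +5.71.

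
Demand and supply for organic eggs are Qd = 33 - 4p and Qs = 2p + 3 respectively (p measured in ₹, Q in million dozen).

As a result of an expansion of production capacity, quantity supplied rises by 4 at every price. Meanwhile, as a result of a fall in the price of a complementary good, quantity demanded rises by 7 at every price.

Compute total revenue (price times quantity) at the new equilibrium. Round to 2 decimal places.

Solve the original market: 33 - 4p = 2p + 3, hence p = 5 and Q = 13.
The new curves are Qd = 40 - 4p (demand) and Qs = 2p + 7 (supply).
Equate the new curves: 40 - 4p = 2p + 7, giving 33 = 6p, p = 5.5, Q = 18.
New expenditure = 5.5 × 18 = 99.00.

99.00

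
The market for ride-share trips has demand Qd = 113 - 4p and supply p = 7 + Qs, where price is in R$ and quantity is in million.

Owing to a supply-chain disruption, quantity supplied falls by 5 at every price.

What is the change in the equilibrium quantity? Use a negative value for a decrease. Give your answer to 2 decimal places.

Solve the original market: 113 - 4p = p - 7, hence p = 24 and Q = 17.
After the shift, demand is Qd = 113 - 4p and supply is Qs = p - 12.
Equate the new curves: 113 - 4p = p - 12, giving 125 = 5p, p = 25, Q = 13.
ΔQ = 13 − 17 = -4.00.

-4.00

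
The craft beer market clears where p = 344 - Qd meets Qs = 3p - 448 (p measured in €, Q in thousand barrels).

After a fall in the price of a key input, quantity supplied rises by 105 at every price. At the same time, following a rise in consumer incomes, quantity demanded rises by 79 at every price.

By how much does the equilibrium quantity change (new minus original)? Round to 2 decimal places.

+85.50

Before the shock: 344 - p = 3p - 448 ⇒ 792 = 4p ⇒ p = 198, Q = 146.
After the shift, demand is Qd = 423 - p and supply is Qs = 3p - 343.
New equilibrium: 423 - p = 3p - 343 ⇒ 766 = 4p ⇒ p = 191.5, Q = 231.5.
ΔQ = 231.5 − 146 = +85.50.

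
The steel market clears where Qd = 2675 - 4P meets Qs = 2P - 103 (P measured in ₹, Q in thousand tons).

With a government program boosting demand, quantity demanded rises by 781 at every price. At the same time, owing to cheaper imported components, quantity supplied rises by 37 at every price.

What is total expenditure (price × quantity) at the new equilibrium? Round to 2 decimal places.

650396.00

Original equilibrium: 2675 - 4P = 2P - 103 gives 2778 = 6P, so P = 463 and Q = 823.
With the change applied: demand Qd = 3456 - 4P, supply Qs = 2P - 66.
Clearing the new market: 3456 - 4P = 2P - 66, so P = 587 and Q = 1108.
New expenditure = 587 × 1108 = 650396.00.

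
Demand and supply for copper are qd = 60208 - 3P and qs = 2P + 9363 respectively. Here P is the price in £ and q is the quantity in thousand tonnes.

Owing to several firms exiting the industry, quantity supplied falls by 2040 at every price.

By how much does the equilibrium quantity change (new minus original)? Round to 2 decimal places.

-1224.00

Solve the original market: 60208 - 3P = 2P + 9363, hence P = 10169 and q = 29701.
The shock moves the curves to qd = 60208 - 3P and qs = 2P + 7323.
New equilibrium: 60208 - 3P = 2P + 7323 ⇒ 52885 = 5P ⇒ P = 10577, q = 28477.
Δq = 28477 − 29701 = -1224.00.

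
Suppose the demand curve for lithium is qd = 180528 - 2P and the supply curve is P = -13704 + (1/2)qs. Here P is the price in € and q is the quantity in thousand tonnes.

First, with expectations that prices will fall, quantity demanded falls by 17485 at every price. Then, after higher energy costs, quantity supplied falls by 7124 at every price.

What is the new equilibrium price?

35689.75

Before the shock: 180528 - 2P = 2P + 27408 ⇒ 153120 = 4P ⇒ P = 38280, q = 103968.
With the change applied: demand qd = 163043 - 2P, supply qs = 2P + 20284.
Setting them equal: 163043 - 2P = 2P + 20284 → 142759 = 4P, so P = 35689.75 and q = 91663.5.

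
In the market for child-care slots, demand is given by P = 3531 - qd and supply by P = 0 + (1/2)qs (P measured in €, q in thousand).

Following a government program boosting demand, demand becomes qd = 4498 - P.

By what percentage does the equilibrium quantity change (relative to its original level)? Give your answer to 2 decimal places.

Original equilibrium: 3531 - P = 2P gives 3531 = 3P, so P = 1177 and q = 2354.
The shock moves the curves to qd = 4498 - P and qs = 2P.
Setting them equal: 4498 - P = 2P → 4498 = 3P, so P = 4498/3 ≈ 1499.3333 and q = 8996/3 ≈ 2998.6667.
%Δq = (2998.6667 − 2354) / 2354 × 100 = +27.39%.

+27.39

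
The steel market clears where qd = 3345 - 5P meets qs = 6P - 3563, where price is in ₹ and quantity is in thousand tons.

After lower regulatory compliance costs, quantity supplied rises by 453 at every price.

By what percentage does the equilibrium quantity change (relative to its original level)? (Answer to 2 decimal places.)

Before the shock: 3345 - 5P = 6P - 3563 ⇒ 6908 = 11P ⇒ P = 628, q = 205.
The new curves are qd = 3345 - 5P (demand) and qs = 6P - 3110 (supply).
Equate the new curves: 3345 - 5P = 6P - 3110, giving 6455 = 11P, P = 6455/11 ≈ 586.8182, q = 4520/11 ≈ 410.9091.
%Δq = (410.9091 − 205) / 205 × 100 = +100.44%.

+100.44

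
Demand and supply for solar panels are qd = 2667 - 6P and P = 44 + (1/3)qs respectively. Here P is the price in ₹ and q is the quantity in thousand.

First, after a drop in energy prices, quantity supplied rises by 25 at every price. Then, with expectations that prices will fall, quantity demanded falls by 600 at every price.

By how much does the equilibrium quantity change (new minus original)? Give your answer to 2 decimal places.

-183.33

Solve the original market: 2667 - 6P = 3P - 132, hence P = 311 and q = 801.
The new curves are qd = 2067 - 6P (demand) and qs = 3P - 107 (supply).
New equilibrium: 2067 - 6P = 3P - 107 ⇒ 2174 = 9P ⇒ P = 2174/9 ≈ 241.5556, q = 1853/3 ≈ 617.6667.
Δq = 617.6667 − 801 = -183.33.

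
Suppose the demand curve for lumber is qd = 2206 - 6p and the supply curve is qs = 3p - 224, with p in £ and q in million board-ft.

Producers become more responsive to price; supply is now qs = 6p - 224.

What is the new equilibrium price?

Initially, 2206 - 6p = 3p - 224, so 2430 = 9p and p = 270, q = 586.
The shock moves the curves to qd = 2206 - 6p and qs = 6p - 224.
Clearing the new market: 2206 - 6p = 6p - 224, so p = 202.5 and q = 991.

202.5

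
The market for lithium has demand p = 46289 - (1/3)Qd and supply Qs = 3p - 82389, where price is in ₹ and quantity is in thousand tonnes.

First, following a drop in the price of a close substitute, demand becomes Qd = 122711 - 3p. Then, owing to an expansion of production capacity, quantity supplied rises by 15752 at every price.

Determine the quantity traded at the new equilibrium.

Original equilibrium: 138867 - 3p = 3p - 82389 gives 221256 = 6p, so p = 36876 and Q = 28239.
The new curves are Qd = 122711 - 3p (demand) and Qs = 3p - 66637 (supply).
New equilibrium: 122711 - 3p = 3p - 66637 ⇒ 189348 = 6p ⇒ p = 31558, Q = 28037.

28037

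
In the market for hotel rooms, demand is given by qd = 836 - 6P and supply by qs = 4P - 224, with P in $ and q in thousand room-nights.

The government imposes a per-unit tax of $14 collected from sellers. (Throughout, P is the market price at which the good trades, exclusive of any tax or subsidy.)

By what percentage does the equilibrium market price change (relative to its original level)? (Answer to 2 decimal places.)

+5.28

Original equilibrium: 836 - 6P = 4P - 224 gives 1060 = 10P, so P = 106 and q = 200.
Since sellers keep the price net of the tax, the effective supply curve becomes qs = 4P - 280.
Setting them equal: 836 - 6P = 4P - 280 → 1116 = 10P, so P = 111.6 and q = 166.4.
%ΔP = (111.6 − 106) / 106 × 100 = +5.28%.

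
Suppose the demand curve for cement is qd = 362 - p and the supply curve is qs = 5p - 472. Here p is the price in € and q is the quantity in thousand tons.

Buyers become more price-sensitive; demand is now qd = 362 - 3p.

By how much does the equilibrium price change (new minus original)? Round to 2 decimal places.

Initially, 362 - p = 5p - 472, so 834 = 6p and p = 139, q = 223.
With the change applied: demand qd = 362 - 3p, supply qs = 5p - 472.
Clearing the new market: 362 - 3p = 5p - 472, so p = 104.25 and q = 49.25.
Δp = 104.25 − 139 = -34.75.

-34.75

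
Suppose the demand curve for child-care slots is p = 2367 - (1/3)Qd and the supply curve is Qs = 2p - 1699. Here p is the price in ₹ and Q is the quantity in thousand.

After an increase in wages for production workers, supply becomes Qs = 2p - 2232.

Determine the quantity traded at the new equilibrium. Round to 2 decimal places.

Before the shock: 7101 - 3p = 2p - 1699 ⇒ 8800 = 5p ⇒ p = 1760, Q = 1821.
With the change applied: demand Qd = 7101 - 3p, supply Qs = 2p - 2232.
Equate the new curves: 7101 - 3p = 2p - 2232, giving 9333 = 5p, p = 1866.6, Q = 1501.2.

1501.20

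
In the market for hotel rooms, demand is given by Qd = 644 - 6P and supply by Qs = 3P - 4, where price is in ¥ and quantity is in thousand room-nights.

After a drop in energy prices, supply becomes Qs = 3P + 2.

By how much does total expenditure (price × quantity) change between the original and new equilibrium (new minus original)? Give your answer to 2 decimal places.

Initially, 644 - 6P = 3P - 4, so 648 = 9P and P = 72, Q = 212.
The shock moves the curves to Qd = 644 - 6P and Qs = 3P + 2.
Equate the new curves: 644 - 6P = 3P + 2, giving 642 = 9P, P = 214/3 ≈ 71.3333, Q = 216.
Expenditure moves from 72×212 = 15264 to 71.3333×216 = 15408; change = +144.00.

+144.00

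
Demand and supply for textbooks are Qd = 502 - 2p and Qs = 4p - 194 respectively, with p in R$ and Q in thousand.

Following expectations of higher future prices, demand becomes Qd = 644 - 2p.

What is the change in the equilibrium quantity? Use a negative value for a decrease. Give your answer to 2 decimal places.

+94.67

Before the shock: 502 - 2p = 4p - 194 ⇒ 696 = 6p ⇒ p = 116, Q = 270.
The new curves are Qd = 644 - 2p (demand) and Qs = 4p - 194 (supply).
Setting them equal: 644 - 2p = 4p - 194 → 838 = 6p, so p = 419/3 ≈ 139.6667 and Q = 1094/3 ≈ 364.6667.
ΔQ = 364.6667 − 270 = +94.67.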